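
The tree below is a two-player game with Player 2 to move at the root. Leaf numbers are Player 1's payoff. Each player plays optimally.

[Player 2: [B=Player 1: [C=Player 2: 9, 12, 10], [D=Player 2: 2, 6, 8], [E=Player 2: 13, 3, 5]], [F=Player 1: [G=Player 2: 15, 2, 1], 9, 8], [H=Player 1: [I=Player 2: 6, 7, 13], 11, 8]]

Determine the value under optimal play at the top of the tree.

9

C (Player 2): min(9, 12, 10) = 9
D (Player 2): min(2, 6, 8) = 2
E (Player 2): min(13, 3, 5) = 3
B (Player 1): max(9, 2, 3) = 9
G (Player 2): min(15, 2, 1) = 1
F (Player 1): max(1, 9, 8) = 9
I (Player 2): min(6, 7, 13) = 6
H (Player 1): max(6, 11, 8) = 11
Root (Player 2): min(9, 9, 11) = 9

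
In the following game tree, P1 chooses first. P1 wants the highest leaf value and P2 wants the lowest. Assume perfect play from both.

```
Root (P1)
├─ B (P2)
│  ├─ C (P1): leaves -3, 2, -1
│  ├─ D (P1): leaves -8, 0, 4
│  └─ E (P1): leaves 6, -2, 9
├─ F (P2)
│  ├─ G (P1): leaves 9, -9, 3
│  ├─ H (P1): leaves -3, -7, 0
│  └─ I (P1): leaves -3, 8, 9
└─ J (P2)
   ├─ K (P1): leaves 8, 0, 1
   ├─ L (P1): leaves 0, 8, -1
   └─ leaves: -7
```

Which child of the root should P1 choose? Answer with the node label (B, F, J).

B

C (P1): max(-3, 2, -1) = 2
D (P1): max(-8, 0, 4) = 4
E (P1): max(6, -2, 9) = 9
B (P2): min(2, 4, 9) = 2
G (P1): max(9, -9, 3) = 9
H (P1): max(-3, -7, 0) = 0
I (P1): max(-3, 8, 9) = 9
F (P2): min(9, 0, 9) = 0
K (P1): max(8, 0, 1) = 8
L (P1): max(0, 8, -1) = 8
J (P2): min(8, 8, -7) = -7
Root (P1): max(2, 0, -7) = 2
P1 picks the child with the highest value: B (value 2).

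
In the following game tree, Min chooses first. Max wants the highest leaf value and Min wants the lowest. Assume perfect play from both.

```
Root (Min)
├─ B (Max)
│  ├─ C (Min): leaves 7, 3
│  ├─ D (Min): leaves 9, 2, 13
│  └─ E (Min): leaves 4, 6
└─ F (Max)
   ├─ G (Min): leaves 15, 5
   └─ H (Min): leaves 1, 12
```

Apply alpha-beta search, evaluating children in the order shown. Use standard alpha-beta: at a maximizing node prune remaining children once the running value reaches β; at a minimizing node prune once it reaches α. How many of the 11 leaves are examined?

8

C [α=-∞,β=+∞]: v=3
D [α=3,β=+∞]: v=2 after child 2 ≤ α → α-cutoff, skip 1
E [α=3,β=+∞]: v=4
B [α=-∞,β=+∞]: v=4
G [α=-∞,β=4]: v=5
F [α=-∞,β=4]: v=5 after child 1 ≥ β → β-cutoff, skip 1
Root [α=-∞,β=+∞]: v=4
Leaves evaluated: 8 of 11.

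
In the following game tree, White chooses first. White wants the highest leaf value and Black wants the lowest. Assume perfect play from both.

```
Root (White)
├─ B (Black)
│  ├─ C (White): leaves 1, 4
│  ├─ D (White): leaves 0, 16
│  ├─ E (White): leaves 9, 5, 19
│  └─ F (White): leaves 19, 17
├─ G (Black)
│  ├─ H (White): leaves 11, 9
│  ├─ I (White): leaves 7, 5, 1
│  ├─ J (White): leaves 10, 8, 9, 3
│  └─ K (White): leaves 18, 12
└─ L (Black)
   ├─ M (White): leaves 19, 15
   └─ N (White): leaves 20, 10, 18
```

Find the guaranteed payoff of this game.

19

C (White): max(1, 4) = 4
D (White): max(0, 16) = 16
E (White): max(9, 5, 19) = 19
F (White): max(19, 17) = 19
B (Black): min(4, 16, 19, 19) = 4
H (White): max(11, 9) = 11
I (White): max(7, 5, 1) = 7
J (White): max(10, 8, 9, 3) = 10
K (White): max(18, 12) = 18
G (Black): min(11, 7, 10, 18) = 7
M (White): max(19, 15) = 19
N (White): max(20, 10, 18) = 20
L (Black): min(19, 20) = 19
Root (White): max(4, 7, 19) = 19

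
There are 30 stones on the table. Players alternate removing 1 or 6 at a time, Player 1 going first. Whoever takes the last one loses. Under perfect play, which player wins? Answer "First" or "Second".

First

Positions where the player to move wins (W) vs loses (L):
i:   0  1  2  3  4  5  6  7  8  9 10 11 12 13 14 15 16 17 18 19 20 21 22 23 24 25 26 27 28 29 30
     W  L  W  L  W  L  W  W  L  W  L  W  L  W  W  L  W  L  W  L  W  W  L  W  L  W  L  W  W  L  W
Position 30 is W, so the first player wins.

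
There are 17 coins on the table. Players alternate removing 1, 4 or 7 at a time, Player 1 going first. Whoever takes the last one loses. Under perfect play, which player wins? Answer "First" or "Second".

Second

Positions where the player to move wins (W) vs loses (L):
i:   0  1  2  3  4  5  6  7  8  9 10 11 12 13 14 15 16 17
     W  L  W  L  W  W  L  W  W  L  W  L  W  W  L  W  W  L
Position 17 is L, so the second player wins.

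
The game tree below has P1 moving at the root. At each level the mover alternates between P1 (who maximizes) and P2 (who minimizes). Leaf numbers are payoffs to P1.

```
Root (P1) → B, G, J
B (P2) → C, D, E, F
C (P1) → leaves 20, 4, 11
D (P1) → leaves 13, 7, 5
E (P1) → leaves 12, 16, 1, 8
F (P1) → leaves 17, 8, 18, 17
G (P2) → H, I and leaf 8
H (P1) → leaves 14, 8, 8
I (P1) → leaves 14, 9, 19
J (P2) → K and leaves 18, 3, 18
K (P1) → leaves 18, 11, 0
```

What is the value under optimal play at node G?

8

H: max(14, 8, 8) = 14
I: max(14, 9, 19) = 19
G: min(14, 19, 8) = 8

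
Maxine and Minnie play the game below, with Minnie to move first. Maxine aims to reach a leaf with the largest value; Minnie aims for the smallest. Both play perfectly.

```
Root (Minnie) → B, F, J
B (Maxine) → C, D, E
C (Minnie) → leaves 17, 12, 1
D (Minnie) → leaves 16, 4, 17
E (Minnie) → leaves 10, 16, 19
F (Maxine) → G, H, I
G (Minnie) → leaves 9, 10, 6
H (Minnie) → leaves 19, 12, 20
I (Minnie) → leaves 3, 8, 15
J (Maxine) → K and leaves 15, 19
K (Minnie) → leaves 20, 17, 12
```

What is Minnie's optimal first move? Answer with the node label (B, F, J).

C (Minnie): min(17, 12, 1) = 1
D (Minnie): min(16, 4, 17) = 4
E (Minnie): min(10, 16, 19) = 10
B (Maxine): max(1, 4, 10) = 10
G (Minnie): min(9, 10, 6) = 6
H (Minnie): min(19, 12, 20) = 12
I (Minnie): min(3, 8, 15) = 3
F (Maxine): max(6, 12, 3) = 12
K (Minnie): min(20, 17, 12) = 12
J (Maxine): max(12, 15, 19) = 19
Root (Minnie): min(10, 12, 19) = 10
Minnie picks the child with the lowest value: B (value 10).

B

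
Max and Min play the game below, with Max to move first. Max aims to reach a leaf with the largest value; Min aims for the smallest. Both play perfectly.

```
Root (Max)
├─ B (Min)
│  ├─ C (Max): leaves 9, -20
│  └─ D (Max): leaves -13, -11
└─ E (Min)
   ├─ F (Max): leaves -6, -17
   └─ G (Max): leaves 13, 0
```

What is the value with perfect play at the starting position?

C (Max): max(9, -20) = 9
D (Max): max(-13, -11) = -11
B (Min): min(9, -11) = -11
F (Max): max(-6, -17) = -6
G (Max): max(13, 0) = 13
E (Min): min(-6, 13) = -6
Root (Max): max(-11, -6) = -6

-6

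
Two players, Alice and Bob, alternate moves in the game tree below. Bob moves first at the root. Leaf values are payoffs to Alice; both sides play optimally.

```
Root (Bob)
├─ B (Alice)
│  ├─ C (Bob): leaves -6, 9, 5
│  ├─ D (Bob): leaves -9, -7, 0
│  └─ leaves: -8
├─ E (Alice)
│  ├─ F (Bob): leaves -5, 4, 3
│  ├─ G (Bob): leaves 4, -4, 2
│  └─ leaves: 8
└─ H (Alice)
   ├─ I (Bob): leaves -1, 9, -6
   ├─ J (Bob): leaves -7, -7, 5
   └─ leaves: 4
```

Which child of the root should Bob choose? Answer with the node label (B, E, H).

C (Bob): min(-6, 9, 5) = -6
D (Bob): min(-9, -7, 0) = -9
B (Alice): max(-6, -9, -8) = -6
F (Bob): min(-5, 4, 3) = -5
G (Bob): min(4, -4, 2) = -4
E (Alice): max(-5, -4, 8) = 8
I (Bob): min(-1, 9, -6) = -6
J (Bob): min(-7, -7, 5) = -7
H (Alice): max(-6, -7, 4) = 4
Root (Bob): min(-6, 8, 4) = -6
Bob picks the child with the lowest value: B (value -6).

B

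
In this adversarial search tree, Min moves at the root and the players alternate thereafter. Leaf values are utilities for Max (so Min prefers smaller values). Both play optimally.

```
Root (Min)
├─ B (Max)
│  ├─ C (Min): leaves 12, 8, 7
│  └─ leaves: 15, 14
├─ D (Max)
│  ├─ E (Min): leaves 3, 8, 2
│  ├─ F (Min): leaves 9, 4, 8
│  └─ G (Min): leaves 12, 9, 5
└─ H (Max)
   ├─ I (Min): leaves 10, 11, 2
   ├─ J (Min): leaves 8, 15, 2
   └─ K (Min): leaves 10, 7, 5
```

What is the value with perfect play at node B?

15

C: min(12, 8, 7) = 7
B: max(7, 15, 14) = 15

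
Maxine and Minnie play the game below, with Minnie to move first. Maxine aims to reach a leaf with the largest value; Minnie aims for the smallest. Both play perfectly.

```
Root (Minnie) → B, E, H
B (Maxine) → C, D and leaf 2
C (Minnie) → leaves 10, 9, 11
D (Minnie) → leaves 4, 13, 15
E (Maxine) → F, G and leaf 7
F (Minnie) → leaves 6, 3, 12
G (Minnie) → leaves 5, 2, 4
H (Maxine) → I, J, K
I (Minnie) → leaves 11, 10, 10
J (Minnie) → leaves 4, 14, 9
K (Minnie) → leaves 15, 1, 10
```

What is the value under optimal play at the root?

7

C (Minnie): min(10, 9, 11) = 9
D (Minnie): min(4, 13, 15) = 4
B (Maxine): max(9, 4, 2) = 9
F (Minnie): min(6, 3, 12) = 3
G (Minnie): min(5, 2, 4) = 2
E (Maxine): max(3, 2, 7) = 7
I (Minnie): min(11, 10, 10) = 10
J (Minnie): min(4, 14, 9) = 4
K (Minnie): min(15, 1, 10) = 1
H (Maxine): max(10, 4, 1) = 10
Root (Minnie): min(9, 7, 10) = 7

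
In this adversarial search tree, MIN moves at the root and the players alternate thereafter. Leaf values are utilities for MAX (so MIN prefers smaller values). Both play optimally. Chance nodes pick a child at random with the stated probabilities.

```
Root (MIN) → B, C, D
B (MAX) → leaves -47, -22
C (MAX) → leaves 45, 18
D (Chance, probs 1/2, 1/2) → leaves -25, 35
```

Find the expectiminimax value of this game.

-22

B (MAX): max(-47, -22) = -22
C (MAX): max(45, 18) = 45
D (Chance): 1/2·-25 + 1/2·35 = 5
Root (MIN): min(-22, 45, 5) = -22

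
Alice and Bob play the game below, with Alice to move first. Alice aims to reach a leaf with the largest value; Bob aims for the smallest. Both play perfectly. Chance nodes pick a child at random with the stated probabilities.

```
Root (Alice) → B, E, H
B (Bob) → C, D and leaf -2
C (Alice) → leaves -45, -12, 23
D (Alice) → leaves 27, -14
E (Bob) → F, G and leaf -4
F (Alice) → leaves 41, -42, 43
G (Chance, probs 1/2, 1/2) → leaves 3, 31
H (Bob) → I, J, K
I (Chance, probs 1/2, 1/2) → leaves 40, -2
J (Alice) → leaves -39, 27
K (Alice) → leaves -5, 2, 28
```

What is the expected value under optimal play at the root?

C (Alice): max(-45, -12, 23) = 23
D (Alice): max(27, -14) = 27
B (Bob): min(23, 27, -2) = -2
F (Alice): max(41, -42, 43) = 43
G (Chance): 1/2·3 + 1/2·31 = 17
E (Bob): min(43, 17, -4) = -4
I (Chance): 1/2·40 + 1/2·-2 = 19
J (Alice): max(-39, 27) = 27
K (Alice): max(-5, 2, 28) = 28
H (Bob): min(19, 27, 28) = 19
Root (Alice): max(-2, -4, 19) = 19

19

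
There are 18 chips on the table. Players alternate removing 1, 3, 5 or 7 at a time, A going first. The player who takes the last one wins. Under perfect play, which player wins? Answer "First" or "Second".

Second

Compute winning (W) and losing (L) positions by backward induction:
i:   0  1  2  3  4  5  6  7  8  9 10 11 12 13 14 15 16 17 18
     L  W  L  W  L  W  L  W  L  W  L  W  L  W  L  W  L  W  L
Position 18 is L, so the second player wins.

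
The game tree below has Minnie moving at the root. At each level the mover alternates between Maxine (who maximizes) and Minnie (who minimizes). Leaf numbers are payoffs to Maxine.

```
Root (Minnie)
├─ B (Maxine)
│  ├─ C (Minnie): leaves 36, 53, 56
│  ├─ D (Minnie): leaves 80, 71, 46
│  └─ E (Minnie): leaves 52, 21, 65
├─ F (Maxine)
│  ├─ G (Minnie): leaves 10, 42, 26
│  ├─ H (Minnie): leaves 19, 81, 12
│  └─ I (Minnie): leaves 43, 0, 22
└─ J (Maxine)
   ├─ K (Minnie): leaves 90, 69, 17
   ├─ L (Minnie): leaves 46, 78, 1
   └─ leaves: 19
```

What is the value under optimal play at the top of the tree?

C (Minnie): min(36, 53, 56) = 36
D (Minnie): min(80, 71, 46) = 46
E (Minnie): min(52, 21, 65) = 21
B (Maxine): max(36, 46, 21) = 46
G (Minnie): min(10, 42, 26) = 10
H (Minnie): min(19, 81, 12) = 12
I (Minnie): min(43, 0, 22) = 0
F (Maxine): max(10, 12, 0) = 12
K (Minnie): min(90, 69, 17) = 17
L (Minnie): min(46, 78, 1) = 1
J (Maxine): max(17, 1, 19) = 19
Root (Minnie): min(46, 12, 19) = 12

12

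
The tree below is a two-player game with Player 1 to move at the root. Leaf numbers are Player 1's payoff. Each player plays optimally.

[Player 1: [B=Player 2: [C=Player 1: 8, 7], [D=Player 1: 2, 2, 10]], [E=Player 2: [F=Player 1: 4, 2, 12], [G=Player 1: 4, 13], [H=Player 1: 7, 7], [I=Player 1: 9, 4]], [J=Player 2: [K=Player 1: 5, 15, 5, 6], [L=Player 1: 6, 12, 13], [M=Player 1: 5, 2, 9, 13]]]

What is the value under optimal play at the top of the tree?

13

C (Player 1): max(8, 7) = 8
D (Player 1): max(2, 2, 10) = 10
B (Player 2): min(8, 10) = 8
F (Player 1): max(4, 2, 12) = 12
G (Player 1): max(4, 13) = 13
H (Player 1): max(7, 7) = 7
I (Player 1): max(9, 4) = 9
E (Player 2): min(12, 13, 7, 9) = 7
K (Player 1): max(5, 15, 5, 6) = 15
L (Player 1): max(6, 12, 13) = 13
M (Player 1): max(5, 2, 9, 13) = 13
J (Player 2): min(15, 13, 13) = 13
Root (Player 1): max(8, 7, 13) = 13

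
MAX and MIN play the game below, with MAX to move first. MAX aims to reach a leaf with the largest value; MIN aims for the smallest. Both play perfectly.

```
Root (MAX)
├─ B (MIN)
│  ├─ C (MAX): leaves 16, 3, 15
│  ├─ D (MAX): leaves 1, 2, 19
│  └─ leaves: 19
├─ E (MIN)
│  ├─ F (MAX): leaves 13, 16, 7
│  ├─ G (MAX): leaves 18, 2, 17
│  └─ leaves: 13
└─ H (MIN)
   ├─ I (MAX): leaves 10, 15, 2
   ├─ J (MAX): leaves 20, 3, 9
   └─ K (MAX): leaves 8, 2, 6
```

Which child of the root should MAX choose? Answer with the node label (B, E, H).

C (MAX): max(16, 3, 15) = 16
D (MAX): max(1, 2, 19) = 19
B (MIN): min(16, 19, 19) = 16
F (MAX): max(13, 16, 7) = 16
G (MAX): max(18, 2, 17) = 18
E (MIN): min(16, 18, 13) = 13
I (MAX): max(10, 15, 2) = 15
J (MAX): max(20, 3, 9) = 20
K (MAX): max(8, 2, 6) = 8
H (MIN): min(15, 20, 8) = 8
Root (MAX): max(16, 13, 8) = 16
MAX picks the child with the highest value: B (value 16).

B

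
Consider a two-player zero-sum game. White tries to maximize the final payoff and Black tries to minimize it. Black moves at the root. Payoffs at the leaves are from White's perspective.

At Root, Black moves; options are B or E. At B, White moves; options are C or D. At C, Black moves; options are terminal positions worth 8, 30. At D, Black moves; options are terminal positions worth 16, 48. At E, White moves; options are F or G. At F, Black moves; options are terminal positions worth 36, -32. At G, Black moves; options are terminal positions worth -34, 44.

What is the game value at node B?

16

C: min(8, 30) = 8
D: min(16, 48) = 16
B: max(8, 16) = 16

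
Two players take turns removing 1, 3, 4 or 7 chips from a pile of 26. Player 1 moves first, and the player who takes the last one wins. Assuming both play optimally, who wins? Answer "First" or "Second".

Compute winning (W) and losing (L) positions by backward induction:
i:   0  1  2  3  4  5  6  7  8  9 10 11 12 13 14 15 16 17 18 19 20 21 22 23 24 25 26
     L  W  L  W  W  W  W  W  L  W  L  W  W  W  W  W  L  W  L  W  W  W  W  W  L  W  L
Position 26 is L, so the second player wins.

Second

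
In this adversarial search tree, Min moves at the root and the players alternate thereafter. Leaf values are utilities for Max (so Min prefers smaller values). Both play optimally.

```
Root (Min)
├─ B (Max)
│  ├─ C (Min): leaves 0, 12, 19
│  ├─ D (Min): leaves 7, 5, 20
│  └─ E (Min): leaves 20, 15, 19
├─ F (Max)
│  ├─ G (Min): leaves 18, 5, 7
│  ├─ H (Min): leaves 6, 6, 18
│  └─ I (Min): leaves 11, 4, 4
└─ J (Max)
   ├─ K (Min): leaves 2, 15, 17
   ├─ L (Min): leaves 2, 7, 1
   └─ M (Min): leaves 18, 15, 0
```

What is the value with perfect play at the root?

2

C (Min): min(0, 12, 19) = 0
D (Min): min(7, 5, 20) = 5
E (Min): min(20, 15, 19) = 15
B (Max): max(0, 5, 15) = 15
G (Min): min(18, 5, 7) = 5
H (Min): min(6, 6, 18) = 6
I (Min): min(11, 4, 4) = 4
F (Max): max(5, 6, 4) = 6
K (Min): min(2, 15, 17) = 2
L (Min): min(2, 7, 1) = 1
M (Min): min(18, 15, 0) = 0
J (Max): max(2, 1, 0) = 2
Root (Min): min(15, 6, 2) = 2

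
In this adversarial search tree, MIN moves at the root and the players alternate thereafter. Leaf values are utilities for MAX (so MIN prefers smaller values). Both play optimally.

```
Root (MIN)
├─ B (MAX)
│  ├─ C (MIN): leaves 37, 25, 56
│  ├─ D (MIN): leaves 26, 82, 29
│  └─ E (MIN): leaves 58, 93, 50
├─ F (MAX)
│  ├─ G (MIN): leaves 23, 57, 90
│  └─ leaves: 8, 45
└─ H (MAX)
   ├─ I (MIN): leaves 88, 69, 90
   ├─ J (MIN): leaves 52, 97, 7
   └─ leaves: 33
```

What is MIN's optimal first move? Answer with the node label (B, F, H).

F

C (MIN): min(37, 25, 56) = 25
D (MIN): min(26, 82, 29) = 26
E (MIN): min(58, 93, 50) = 50
B (MAX): max(25, 26, 50) = 50
G (MIN): min(23, 57, 90) = 23
F (MAX): max(23, 8, 45) = 45
I (MIN): min(88, 69, 90) = 69
J (MIN): min(52, 97, 7) = 7
H (MAX): max(69, 7, 33) = 69
Root (MIN): min(50, 45, 69) = 45
MIN picks the child with the lowest value: F (value 45).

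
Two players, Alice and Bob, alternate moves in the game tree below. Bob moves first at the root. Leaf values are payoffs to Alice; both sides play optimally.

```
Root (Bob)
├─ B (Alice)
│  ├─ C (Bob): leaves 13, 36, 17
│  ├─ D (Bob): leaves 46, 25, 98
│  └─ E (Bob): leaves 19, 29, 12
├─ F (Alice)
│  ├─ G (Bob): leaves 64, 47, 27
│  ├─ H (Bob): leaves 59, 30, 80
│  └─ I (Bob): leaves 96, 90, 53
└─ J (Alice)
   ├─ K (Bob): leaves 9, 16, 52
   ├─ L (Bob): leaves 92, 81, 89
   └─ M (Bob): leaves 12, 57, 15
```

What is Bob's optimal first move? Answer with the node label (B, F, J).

C (Bob): min(13, 36, 17) = 13
D (Bob): min(46, 25, 98) = 25
E (Bob): min(19, 29, 12) = 12
B (Alice): max(13, 25, 12) = 25
G (Bob): min(64, 47, 27) = 27
H (Bob): min(59, 30, 80) = 30
I (Bob): min(96, 90, 53) = 53
F (Alice): max(27, 30, 53) = 53
K (Bob): min(9, 16, 52) = 9
L (Bob): min(92, 81, 89) = 81
M (Bob): min(12, 57, 15) = 12
J (Alice): max(9, 81, 12) = 81
Root (Bob): min(25, 53, 81) = 25
Bob picks the child with the lowest value: B (value 25).

B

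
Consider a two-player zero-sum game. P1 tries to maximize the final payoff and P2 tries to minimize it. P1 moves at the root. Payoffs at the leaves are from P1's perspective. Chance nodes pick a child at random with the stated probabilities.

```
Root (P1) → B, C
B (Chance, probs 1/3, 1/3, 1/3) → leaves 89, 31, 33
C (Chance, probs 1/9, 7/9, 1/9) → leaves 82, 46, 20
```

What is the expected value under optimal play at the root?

B (Chance): 1/3·89 + 1/3·31 + 1/3·33 = 51
C (Chance): 1/9·82 + 7/9·46 + 1/9·20 = 47.11
Root (P1): max(51, 47.11) = 51

51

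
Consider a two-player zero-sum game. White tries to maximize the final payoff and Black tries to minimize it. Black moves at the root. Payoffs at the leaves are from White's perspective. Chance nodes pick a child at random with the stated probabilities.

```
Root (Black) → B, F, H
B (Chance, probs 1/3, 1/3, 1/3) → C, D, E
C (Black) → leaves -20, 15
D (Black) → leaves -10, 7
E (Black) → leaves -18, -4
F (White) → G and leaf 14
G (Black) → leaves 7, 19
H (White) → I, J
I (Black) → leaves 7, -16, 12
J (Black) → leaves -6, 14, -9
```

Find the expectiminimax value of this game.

C (Black): min(-20, 15) = -20
D (Black): min(-10, 7) = -10
E (Black): min(-18, -4) = -18
B (Chance): 1/3·-20 + 1/3·-10 + 1/3·-18 = -16
G (Black): min(7, 19) = 7
F (White): max(7, 14) = 14
I (Black): min(7, -16, 12) = -16
J (Black): min(-6, 14, -9) = -9
H (White): max(-16, -9) = -9
Root (Black): min(-16, 14, -9) = -16

-16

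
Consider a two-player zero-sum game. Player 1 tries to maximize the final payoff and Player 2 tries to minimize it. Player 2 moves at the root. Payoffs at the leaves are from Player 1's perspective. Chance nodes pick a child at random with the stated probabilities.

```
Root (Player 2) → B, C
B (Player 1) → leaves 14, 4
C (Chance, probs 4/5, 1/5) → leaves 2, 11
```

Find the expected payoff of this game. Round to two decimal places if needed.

B (Player 1): max(14, 4) = 14
C (Chance): 4/5·2 + 1/5·11 = 3.8
Root (Player 2): min(14, 3.8) = 3.8

3.8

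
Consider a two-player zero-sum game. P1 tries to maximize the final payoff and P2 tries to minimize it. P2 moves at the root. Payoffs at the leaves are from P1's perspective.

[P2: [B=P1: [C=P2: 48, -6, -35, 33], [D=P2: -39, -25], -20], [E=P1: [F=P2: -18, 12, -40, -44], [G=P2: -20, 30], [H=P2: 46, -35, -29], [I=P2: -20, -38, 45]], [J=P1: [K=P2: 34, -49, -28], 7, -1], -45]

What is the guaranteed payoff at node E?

F: min(-18, 12, -40, -44) = -44
G: min(-20, 30) = -20
H: min(46, -35, -29) = -35
I: min(-20, -38, 45) = -38
E: max(-44, -20, -35, -38) = -20

-20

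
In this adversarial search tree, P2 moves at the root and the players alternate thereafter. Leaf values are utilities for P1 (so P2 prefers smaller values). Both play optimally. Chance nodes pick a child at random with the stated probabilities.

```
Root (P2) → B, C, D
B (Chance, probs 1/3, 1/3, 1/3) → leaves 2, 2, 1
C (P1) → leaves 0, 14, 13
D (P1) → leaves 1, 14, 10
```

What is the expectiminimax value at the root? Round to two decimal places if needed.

B (Chance): 1/3·2 + 1/3·2 + 1/3·1 = 1.67
C (P1): max(0, 14, 13) = 14
D (P1): max(1, 14, 10) = 14
Root (P2): min(1.67, 14, 14) = 1.67

1.67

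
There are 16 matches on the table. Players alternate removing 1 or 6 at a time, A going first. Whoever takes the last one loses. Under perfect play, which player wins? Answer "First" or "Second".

W/L table (W = player to move can force a win):
i:   0  1  2  3  4  5  6  7  8  9 10 11 12 13 14 15 16
     W  L  W  L  W  L  W  W  L  W  L  W  L  W  W  L  W
Position 16 is W, so the first player wins.

First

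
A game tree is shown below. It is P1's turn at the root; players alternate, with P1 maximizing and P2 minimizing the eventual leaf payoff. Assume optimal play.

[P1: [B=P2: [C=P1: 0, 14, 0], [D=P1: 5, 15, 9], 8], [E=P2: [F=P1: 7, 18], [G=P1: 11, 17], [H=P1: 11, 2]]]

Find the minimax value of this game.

C (P1): max(0, 14, 0) = 14
D (P1): max(5, 15, 9) = 15
B (P2): min(14, 15, 8) = 8
F (P1): max(7, 18) = 18
G (P1): max(11, 17) = 17
H (P1): max(11, 2) = 11
E (P2): min(18, 17, 11) = 11
Root (P1): max(8, 11) = 11

11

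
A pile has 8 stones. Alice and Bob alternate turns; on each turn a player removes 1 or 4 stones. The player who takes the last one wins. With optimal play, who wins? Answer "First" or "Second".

First

Positions where the player to move wins (W) vs loses (L):
i:   0  1  2  3  4  5  6  7  8
     L  W  L  W  W  L  W  L  W
Position 8 is W, so the first player wins.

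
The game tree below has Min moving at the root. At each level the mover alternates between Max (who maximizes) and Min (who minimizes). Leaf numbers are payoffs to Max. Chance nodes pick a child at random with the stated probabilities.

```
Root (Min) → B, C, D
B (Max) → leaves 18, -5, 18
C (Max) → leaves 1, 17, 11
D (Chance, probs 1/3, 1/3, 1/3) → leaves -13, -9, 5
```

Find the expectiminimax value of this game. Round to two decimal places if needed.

B (Max): max(18, -5, 18) = 18
C (Max): max(1, 17, 11) = 17
D (Chance): 1/3·-13 + 1/3·-9 + 1/3·5 = -5.67
Root (Min): min(18, 17, -5.67) = -5.67

-5.67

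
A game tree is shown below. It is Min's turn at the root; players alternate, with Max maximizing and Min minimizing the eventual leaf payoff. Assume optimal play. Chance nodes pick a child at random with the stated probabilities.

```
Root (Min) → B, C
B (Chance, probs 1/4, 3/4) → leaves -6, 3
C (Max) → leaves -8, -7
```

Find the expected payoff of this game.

-7

B (Chance): 1/4·-6 + 3/4·3 = 0.75
C (Max): max(-8, -7) = -7
Root (Min): min(0.75, -7) = -7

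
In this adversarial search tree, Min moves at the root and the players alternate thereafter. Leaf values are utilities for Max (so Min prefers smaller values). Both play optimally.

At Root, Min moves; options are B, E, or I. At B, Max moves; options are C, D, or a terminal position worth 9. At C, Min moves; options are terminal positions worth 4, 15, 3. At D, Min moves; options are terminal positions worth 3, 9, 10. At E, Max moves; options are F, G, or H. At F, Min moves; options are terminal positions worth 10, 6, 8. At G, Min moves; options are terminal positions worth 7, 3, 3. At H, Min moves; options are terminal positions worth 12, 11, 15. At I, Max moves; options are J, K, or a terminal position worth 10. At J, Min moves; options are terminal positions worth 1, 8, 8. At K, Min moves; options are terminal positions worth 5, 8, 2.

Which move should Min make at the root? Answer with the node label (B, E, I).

C (Min): min(4, 15, 3) = 3
D (Min): min(3, 9, 10) = 3
B (Max): max(3, 3, 9) = 9
F (Min): min(10, 6, 8) = 6
G (Min): min(7, 3, 3) = 3
H (Min): min(12, 11, 15) = 11
E (Max): max(6, 3, 11) = 11
J (Min): min(1, 8, 8) = 1
K (Min): min(5, 8, 2) = 2
I (Max): max(1, 2, 10) = 10
Root (Min): min(9, 11, 10) = 9
Min picks the child with the lowest value: B (value 9).

B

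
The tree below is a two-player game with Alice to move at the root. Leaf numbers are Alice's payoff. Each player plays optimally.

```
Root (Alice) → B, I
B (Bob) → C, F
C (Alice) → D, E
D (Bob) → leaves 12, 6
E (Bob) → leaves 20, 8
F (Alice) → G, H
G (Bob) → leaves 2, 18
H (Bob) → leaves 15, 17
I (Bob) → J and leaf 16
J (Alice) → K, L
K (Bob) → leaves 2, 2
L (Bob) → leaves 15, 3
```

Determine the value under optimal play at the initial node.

8

D (Bob): min(12, 6) = 6
E (Bob): min(20, 8) = 8
C (Alice): max(6, 8) = 8
G (Bob): min(2, 18) = 2
H (Bob): min(15, 17) = 15
F (Alice): max(2, 15) = 15
B (Bob): min(8, 15) = 8
K (Bob): min(2, 2) = 2
L (Bob): min(15, 3) = 3
J (Alice): max(2, 3) = 3
I (Bob): min(3, 16) = 3
Root (Alice): max(8, 3) = 8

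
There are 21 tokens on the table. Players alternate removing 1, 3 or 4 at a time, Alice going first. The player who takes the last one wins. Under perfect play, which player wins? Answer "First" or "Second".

Second

Mark each pile size as W (mover wins) or L (mover loses):
i:   0  1  2  3  4  5  6  7  8  9 10 11 12 13 14 15 16 17 18 19 20 21
     L  W  L  W  W  W  W  L  W  L  W  W  W  W  L  W  L  W  W  W  W  L
Position 21 is L, so the second player wins.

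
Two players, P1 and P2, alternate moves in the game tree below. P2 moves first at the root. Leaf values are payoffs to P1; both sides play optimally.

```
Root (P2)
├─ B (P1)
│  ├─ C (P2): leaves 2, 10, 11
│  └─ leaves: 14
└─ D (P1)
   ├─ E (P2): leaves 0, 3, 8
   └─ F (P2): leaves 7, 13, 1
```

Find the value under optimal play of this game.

C (P2): min(2, 10, 11) = 2
B (P1): max(2, 14) = 14
E (P2): min(0, 3, 8) = 0
F (P2): min(7, 13, 1) = 1
D (P1): max(0, 1) = 1
Root (P2): min(14, 1) = 1

1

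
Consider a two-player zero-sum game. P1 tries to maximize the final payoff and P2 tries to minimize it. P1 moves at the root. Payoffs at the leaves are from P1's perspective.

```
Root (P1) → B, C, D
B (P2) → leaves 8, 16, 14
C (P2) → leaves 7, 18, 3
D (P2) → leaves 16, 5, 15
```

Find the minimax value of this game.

B (P2): min(8, 16, 14) = 8
C (P2): min(7, 18, 3) = 3
D (P2): min(16, 5, 15) = 5
Root (P1): max(8, 3, 5) = 8

8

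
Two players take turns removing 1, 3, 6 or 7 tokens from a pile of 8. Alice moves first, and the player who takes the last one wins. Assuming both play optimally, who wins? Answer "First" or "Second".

Compute winning (W) and losing (L) positions by backward induction:
i:   0  1  2  3  4  5  6  7  8
     L  W  L  W  L  W  W  W  W
Position 8 is W, so the first player wins.

First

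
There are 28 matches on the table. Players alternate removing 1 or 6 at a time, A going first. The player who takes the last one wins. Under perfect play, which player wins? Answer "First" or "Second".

W/L table (W = player to move can force a win):
i:   0  1  2  3  4  5  6  7  8  9 10 11 12 13 14 15 16 17 18 19 20 21 22 23 24 25 26 27 28
     L  W  L  W  L  W  W  L  W  L  W  L  W  W  L  W  L  W  L  W  W  L  W  L  W  L  W  W  L
Position 28 is L, so the second player wins.

Second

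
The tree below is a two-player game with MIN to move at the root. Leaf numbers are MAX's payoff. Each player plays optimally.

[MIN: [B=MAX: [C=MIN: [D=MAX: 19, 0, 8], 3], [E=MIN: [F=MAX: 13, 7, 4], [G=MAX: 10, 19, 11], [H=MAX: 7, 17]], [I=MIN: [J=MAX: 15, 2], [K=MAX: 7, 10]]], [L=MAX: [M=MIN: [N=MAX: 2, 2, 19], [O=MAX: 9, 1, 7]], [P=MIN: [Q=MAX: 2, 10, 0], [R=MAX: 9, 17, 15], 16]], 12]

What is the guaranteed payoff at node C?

D: max(19, 0, 8) = 19
C: min(19, 3) = 3

3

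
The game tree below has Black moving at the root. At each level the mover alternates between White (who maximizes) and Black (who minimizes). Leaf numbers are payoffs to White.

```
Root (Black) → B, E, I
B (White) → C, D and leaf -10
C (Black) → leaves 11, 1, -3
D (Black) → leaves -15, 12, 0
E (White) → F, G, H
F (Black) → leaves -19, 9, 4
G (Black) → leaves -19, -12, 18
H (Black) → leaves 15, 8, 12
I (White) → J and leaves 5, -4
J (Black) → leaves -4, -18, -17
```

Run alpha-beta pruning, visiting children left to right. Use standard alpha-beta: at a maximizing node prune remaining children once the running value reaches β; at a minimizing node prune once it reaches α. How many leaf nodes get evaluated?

16

C [α=-∞,β=+∞]: v=-3
D [α=-3,β=+∞]: v=-15 after child 1 ≤ α → α-cutoff, skip 2
B [α=-∞,β=+∞]: v=-3
F [α=-∞,β=-3]: v=-19
G [α=-19,β=-3]: v=-19 after child 1 ≤ α → α-cutoff, skip 2
H [α=-19,β=-3]: v=8
E [α=-∞,β=-3]: v=8
J [α=-∞,β=-3]: v=-18
I [α=-∞,β=-3]: v=5 after child 2 ≥ β → β-cutoff, skip 1
Root [α=-∞,β=+∞]: v=-3
Leaves evaluated: 16 of 21.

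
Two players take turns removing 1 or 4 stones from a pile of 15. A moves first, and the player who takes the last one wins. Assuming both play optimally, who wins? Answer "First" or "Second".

Second

Positions where the player to move wins (W) vs loses (L):
i:   0  1  2  3  4  5  6  7  8  9 10 11 12 13 14 15
     L  W  L  W  W  L  W  L  W  W  L  W  L  W  W  L
Position 15 is L, so the second player wins.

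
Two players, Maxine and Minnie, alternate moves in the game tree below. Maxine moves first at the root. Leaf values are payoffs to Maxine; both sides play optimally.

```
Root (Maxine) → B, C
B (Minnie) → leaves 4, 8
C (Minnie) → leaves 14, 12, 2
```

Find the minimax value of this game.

4

B (Minnie): min(4, 8) = 4
C (Minnie): min(14, 12, 2) = 2
Root (Maxine): max(4, 2) = 4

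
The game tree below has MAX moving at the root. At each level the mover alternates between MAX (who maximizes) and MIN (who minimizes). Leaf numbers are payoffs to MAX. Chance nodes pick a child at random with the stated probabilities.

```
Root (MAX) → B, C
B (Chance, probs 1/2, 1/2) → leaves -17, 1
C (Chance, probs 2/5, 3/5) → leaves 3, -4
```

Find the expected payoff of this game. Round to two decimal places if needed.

B (Chance): 1/2·-17 + 1/2·1 = -8
C (Chance): 2/5·3 + 3/5·-4 = -1.2
Root (MAX): max(-8, -1.2) = -1.2

-1.2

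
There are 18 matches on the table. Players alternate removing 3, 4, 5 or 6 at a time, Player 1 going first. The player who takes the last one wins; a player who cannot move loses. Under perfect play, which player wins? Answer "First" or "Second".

Second

W/L table (W = player to move can force a win):
i:   0  1  2  3  4  5  6  7  8  9 10 11 12 13 14 15 16 17 18
     L  L  L  W  W  W  W  W  W  L  L  L  W  W  W  W  W  W  L
Position 18 is L, so the second player wins.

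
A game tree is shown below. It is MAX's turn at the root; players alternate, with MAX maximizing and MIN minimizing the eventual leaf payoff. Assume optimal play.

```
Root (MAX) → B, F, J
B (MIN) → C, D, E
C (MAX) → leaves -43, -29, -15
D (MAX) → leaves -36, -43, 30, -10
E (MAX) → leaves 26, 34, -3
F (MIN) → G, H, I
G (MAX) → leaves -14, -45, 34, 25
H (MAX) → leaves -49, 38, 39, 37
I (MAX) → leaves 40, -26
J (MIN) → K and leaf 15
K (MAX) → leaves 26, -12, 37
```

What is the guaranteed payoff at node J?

15

K: max(26, -12, 37) = 37
J: min(37, 15) = 15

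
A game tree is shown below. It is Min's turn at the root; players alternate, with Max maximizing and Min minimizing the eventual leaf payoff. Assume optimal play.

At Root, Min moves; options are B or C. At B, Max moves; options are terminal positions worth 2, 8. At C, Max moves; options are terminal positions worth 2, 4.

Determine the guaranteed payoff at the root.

4

B (Max): max(2, 8) = 8
C (Max): max(2, 4) = 4
Root (Min): min(8, 4) = 4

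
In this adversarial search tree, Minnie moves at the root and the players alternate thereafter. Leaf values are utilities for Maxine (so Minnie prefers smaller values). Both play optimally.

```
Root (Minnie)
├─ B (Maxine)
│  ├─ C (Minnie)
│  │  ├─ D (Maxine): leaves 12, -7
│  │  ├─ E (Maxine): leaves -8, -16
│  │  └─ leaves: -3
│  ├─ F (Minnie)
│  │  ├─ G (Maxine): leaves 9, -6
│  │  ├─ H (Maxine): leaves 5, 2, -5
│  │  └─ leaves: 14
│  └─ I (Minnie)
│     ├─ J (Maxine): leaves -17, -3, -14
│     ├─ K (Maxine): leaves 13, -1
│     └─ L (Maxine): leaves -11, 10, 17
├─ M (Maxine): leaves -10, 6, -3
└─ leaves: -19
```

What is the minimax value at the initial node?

D (Maxine): max(12, -7) = 12
E (Maxine): max(-8, -16) = -8
C (Minnie): min(12, -8, -3) = -8
G (Maxine): max(9, -6) = 9
H (Maxine): max(5, 2, -5) = 5
F (Minnie): min(9, 5, 14) = 5
J (Maxine): max(-17, -3, -14) = -3
K (Maxine): max(13, -1) = 13
L (Maxine): max(-11, 10, 17) = 17
I (Minnie): min(-3, 13, 17) = -3
B (Maxine): max(-8, 5, -3) = 5
M (Maxine): max(-10, 6, -3) = 6
Root (Minnie): min(5, 6, -19) = -19

-19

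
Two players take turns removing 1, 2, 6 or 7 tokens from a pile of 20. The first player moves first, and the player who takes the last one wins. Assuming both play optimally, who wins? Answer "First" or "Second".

Mark each pile size as W (mover wins) or L (mover loses):
i:   0  1  2  3  4  5  6  7  8  9 10 11 12 13 14 15 16 17 18 19 20
     L  W  W  L  W  W  W  W  L  W  W  L  W  W  W  W  L  W  W  L  W
Position 20 is W, so the first player wins.

First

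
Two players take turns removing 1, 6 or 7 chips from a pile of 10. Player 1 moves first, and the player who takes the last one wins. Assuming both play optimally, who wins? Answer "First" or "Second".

First

Positions where the player to move wins (W) vs loses (L):
i:   0  1  2  3  4  5  6  7  8  9 10
     L  W  L  W  L  W  W  W  W  W  W
Position 10 is W, so the first player wins.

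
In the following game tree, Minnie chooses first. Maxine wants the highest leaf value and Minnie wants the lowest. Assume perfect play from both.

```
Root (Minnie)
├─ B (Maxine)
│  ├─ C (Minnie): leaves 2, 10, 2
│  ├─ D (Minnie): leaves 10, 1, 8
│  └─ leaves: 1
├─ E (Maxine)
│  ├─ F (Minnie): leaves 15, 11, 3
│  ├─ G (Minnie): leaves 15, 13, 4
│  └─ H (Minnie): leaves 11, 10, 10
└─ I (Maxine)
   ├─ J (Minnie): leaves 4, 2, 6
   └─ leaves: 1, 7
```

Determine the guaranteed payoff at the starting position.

2

C (Minnie): min(2, 10, 2) = 2
D (Minnie): min(10, 1, 8) = 1
B (Maxine): max(2, 1, 1) = 2
F (Minnie): min(15, 11, 3) = 3
G (Minnie): min(15, 13, 4) = 4
H (Minnie): min(11, 10, 10) = 10
E (Maxine): max(3, 4, 10) = 10
J (Minnie): min(4, 2, 6) = 2
I (Maxine): max(2, 1, 7) = 7
Root (Minnie): min(2, 10, 7) = 2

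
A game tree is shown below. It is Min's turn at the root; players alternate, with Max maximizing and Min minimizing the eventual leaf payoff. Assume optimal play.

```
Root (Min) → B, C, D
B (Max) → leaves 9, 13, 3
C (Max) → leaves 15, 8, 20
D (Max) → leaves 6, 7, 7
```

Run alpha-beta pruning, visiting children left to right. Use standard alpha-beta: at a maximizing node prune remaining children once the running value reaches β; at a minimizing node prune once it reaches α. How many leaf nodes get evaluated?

7

B [α=-∞,β=+∞]: v=13
C [α=-∞,β=13]: v=15 after child 1 ≥ β → β-cutoff, skip 2
D [α=-∞,β=13]: v=7
Root [α=-∞,β=+∞]: v=7
Leaves evaluated: 7 of 9.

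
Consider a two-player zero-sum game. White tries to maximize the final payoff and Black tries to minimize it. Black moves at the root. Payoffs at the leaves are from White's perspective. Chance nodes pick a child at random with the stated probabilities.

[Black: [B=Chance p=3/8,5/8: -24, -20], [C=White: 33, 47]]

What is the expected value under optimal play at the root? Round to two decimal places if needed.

-21.5

B (Chance): 3/8·-24 + 5/8·-20 = -21.5
C (White): max(33, 47) = 47
Root (Black): min(-21.5, 47) = -21.5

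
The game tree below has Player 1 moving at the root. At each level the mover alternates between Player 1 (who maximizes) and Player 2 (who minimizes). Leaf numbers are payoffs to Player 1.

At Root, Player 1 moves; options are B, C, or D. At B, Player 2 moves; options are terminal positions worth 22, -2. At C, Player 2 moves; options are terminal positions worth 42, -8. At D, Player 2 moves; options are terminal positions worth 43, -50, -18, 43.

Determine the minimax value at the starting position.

B (Player 2): min(22, -2) = -2
C (Player 2): min(42, -8) = -8
D (Player 2): min(43, -50, -18, 43) = -50
Root (Player 1): max(-2, -8, -50) = -2

-2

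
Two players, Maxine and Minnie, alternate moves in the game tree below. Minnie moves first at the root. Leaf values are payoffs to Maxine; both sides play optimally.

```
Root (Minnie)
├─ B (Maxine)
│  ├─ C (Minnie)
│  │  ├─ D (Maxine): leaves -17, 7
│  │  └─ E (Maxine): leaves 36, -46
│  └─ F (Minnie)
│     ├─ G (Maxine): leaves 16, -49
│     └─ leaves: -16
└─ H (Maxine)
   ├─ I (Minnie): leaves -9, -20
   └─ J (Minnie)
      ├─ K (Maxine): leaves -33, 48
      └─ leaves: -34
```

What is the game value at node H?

I: min(-9, -20) = -20
K: max(-33, 48) = 48
J: min(48, -34) = -34
H: max(-20, -34) = -20

-20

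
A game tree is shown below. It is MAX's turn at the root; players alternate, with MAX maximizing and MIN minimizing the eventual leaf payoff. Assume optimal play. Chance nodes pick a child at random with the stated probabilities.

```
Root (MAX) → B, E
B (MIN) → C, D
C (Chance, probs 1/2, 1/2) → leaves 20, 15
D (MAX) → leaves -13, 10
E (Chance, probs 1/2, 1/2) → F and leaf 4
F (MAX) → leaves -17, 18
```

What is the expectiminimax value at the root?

11

C (Chance): 1/2·20 + 1/2·15 = 17.5
D (MAX): max(-13, 10) = 10
B (MIN): min(17.5, 10) = 10
F (MAX): max(-17, 18) = 18
E (Chance): 1/2·18 + 1/2·4 = 11
Root (MAX): max(10, 11) = 11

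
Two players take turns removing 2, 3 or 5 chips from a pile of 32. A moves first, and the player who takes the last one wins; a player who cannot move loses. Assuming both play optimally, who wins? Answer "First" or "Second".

First

i:   0  1  2  3  4  5  6  7  8  9 10 11 12 13 14 15 16 17 18 19 20 21 22 23 24 25 26 27 28 29 30 31 32
     L  L  W  W  W  W  W  L  L  W  W  W  W  W  L  L  W  W  W  W  W  L  L  W  W  W  W  W  L  L  W  W  W
Position 32 is W, so the first player wins.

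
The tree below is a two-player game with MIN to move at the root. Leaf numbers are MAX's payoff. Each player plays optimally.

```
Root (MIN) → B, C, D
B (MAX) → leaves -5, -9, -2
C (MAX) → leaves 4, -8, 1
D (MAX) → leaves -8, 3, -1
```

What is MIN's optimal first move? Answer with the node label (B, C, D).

B (MAX): max(-5, -9, -2) = -2
C (MAX): max(4, -8, 1) = 4
D (MAX): max(-8, 3, -1) = 3
Root (MIN): min(-2, 4, 3) = -2
MIN picks the child with the lowest value: B (value -2).

B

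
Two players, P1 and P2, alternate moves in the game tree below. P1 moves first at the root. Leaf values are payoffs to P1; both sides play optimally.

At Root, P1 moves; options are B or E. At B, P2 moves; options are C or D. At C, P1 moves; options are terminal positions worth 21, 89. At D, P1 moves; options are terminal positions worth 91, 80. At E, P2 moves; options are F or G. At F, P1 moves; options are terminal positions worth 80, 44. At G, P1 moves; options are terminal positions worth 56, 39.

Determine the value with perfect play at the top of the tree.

C (P1): max(21, 89) = 89
D (P1): max(91, 80) = 91
B (P2): min(89, 91) = 89
F (P1): max(80, 44) = 80
G (P1): max(56, 39) = 56
E (P2): min(80, 56) = 56
Root (P1): max(89, 56) = 89

89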